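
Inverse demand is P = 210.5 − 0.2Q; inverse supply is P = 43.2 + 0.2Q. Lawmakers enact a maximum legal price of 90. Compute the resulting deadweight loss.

6789.61

Competitive equilibrium: 210.5 − 0.2Q = 43.2 + 0.2Q → Q* = 418.25, P* = 126.85.
At the ceiling P = 90, quantity supplied = (90 − 43.2)/0.2 = 234.
Willingness to pay at Q' = 234: 210.5 − 0.2·234 = 163.7.
ΔQ = 418.25 − 234 = 184.25; wedge = 163.7 − 90 = 73.7.
The triangle = ½ × 184.25 × 73.7 = 6789.61.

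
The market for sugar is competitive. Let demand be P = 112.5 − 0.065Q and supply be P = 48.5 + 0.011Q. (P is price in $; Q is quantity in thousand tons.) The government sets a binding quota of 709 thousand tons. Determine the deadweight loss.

$673.25 thousand

Competitive equilibrium: 112.5 − 0.065Q = 48.5 + 0.011Q → Q* = 842.1053, P* = 57.7632.
At Q = 709: demand price = 112.5 − 0.065·709 = 66.415; supply price = 48.5 + 0.011·709 = 56.299.
ΔQ = 842.1053 − 709 = 133.1053; wedge = 66.415 − 56.299 = 10.116.
DWL = ½ × 133.1053 × 10.116 = $673.25 thousand.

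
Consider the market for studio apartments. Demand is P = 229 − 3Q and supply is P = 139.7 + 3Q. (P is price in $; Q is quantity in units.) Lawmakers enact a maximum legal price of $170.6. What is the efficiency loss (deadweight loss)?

Competitive equilibrium: 229 − 3Q = 139.7 + 3Q → Q* = 14.8833, P* = 184.35.
At the ceiling P = 170.6, quantity supplied = (170.6 − 139.7)/3 = 10.3.
Willingness to pay at Q' = 10.3: 229 − 3·10.3 = 198.1.
ΔQ = 14.8833 − 10.3 = 4.5833; wedge = 198.1 − 170.6 = 27.5.
Welfare loss = ½ × 4.5833 × 27.5 = $63.02.

$63.02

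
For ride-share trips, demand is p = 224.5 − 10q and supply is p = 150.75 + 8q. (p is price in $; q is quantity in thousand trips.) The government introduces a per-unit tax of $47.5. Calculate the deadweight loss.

$62.67 thousand

Competitive equilibrium: 224.5 − 10q = 150.75 + 8q → q* = 4.0972, p* = 183.5278.
With the tax, the buyer price exceeds the seller price by 47.5: (224.5 − 10q) − (150.75 + 8q) = 47.5 → q' = 1.4583.
Δq = 4.0972 − 1.4583 = 2.6389; the wedge equals the tax, 47.5.
Welfare loss = ½ × 2.6389 × 47.5 = $62.67 thousand.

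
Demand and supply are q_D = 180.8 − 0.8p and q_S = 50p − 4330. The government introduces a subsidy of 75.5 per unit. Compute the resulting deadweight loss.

2244.19

In inverse form: demand p = 226 − 1.25q, supply p = 86.6 + 0.02q.
Competitive equilibrium: 226 − 1.25q = 86.6 + 0.02q → q* = 109.7638, p* = 88.7953.
The subsidy lowers effective supply by 75.5: p = 11.1 + 0.02q.
New quantity: 226 − 1.25q = 11.1 + 0.02q → q' = 169.2126.
Overproduction Δq = 169.2126 − 109.7638 = 59.4488; wedge = subsidy = 75.5.
DWL = ½ × 59.4488 × 75.5 = 2244.19.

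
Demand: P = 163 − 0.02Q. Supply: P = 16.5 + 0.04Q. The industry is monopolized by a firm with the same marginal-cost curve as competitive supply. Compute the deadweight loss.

11178.26

Competitive equilibrium: 163 − 0.02Q = 16.5 + 0.04Q → Q* = 2441.6667, P* = 114.1667.
Marginal revenue: MR = 163 − 0.04Q. Set MR = MC: 163 − 0.04Q = 16.5 + 0.04Q → Q_m = 1831.25.
Price P_m = 163 − 0.02·1831.25 = 126.375; MC(Q_m) = 16.5 + 0.04·1831.25 = 89.75.
Competitive Q* = 2441.6667, so ΔQ = 610.4167; wedge = 126.375 − 89.75 = 36.625.
Welfare loss = ½ × 610.4167 × 36.625 = 11178.26.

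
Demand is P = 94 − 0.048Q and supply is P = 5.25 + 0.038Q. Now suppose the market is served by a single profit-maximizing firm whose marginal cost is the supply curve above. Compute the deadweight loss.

5875.99

Competitive equilibrium: 94 − 0.048Q = 5.25 + 0.038Q → Q* = 1031.97674, P* = 44.46512.
Marginal revenue: MR = 94 − 0.096Q. Set MR = MC: 94 − 0.096Q = 5.25 + 0.038Q → Q_m = 662.31343.
Price P_m = 94 − 0.048·662.31343 = 62.20896; MC(Q_m) = 5.25 + 0.038·662.31343 = 30.41791.
Competitive Q* = 1031.97674, so ΔQ = 369.66331; wedge = 62.20896 − 30.41791 = 31.79105.
Welfare loss = ½ × 369.66331 × 31.79105 = 5875.99.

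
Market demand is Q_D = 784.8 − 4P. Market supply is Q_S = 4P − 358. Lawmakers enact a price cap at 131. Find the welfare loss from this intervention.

In inverse form: demand P = 196.2 − 0.25Q, supply P = 89.5 + 0.25Q.
Competitive equilibrium: 196.2 − 0.25Q = 89.5 + 0.25Q → Q* = 213.4, P* = 142.85.
At the ceiling P = 131, quantity supplied = (131 − 89.5)/0.25 = 166.
Willingness to pay at Q' = 166: 196.2 − 0.25·166 = 154.7.
ΔQ = 213.4 − 166 = 47.4; wedge = 154.7 − 131 = 23.7.
DWL = ½ × 47.4 × 23.7 = 561.69.

561.69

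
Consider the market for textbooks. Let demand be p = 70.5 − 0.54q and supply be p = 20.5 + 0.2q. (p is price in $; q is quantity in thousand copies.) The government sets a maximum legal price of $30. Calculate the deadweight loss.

$149 thousand

Competitive equilibrium: 70.5 − 0.54q = 20.5 + 0.2q → q* = 67.5676, p* = 34.0135.
At the ceiling p = 30, quantity supplied = (30 − 20.5)/0.2 = 47.5.
Willingness to pay at q' = 47.5: 70.5 − 0.54·47.5 = 44.85.
Δq = 67.5676 − 47.5 = 20.0676; wedge = 44.85 − 30 = 14.85.
Welfare loss = ½ × 20.0676 × 14.85 = $149 thousand.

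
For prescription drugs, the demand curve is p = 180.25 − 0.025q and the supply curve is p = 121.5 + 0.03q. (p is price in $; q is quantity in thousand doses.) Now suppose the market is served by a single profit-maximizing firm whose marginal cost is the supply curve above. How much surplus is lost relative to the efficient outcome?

Competitive equilibrium: 180.25 − 0.025q = 121.5 + 0.03q → q* = 1068.18182, p* = 153.54545.
Marginal revenue: MR = 180.25 − 0.05q. Set MR = MC: 180.25 − 0.05q = 121.5 + 0.03q → q_m = 734.375.
Price p_m = 180.25 − 0.025·734.375 = 161.89063; MC(q_m) = 121.5 + 0.03·734.375 = 143.53125.
Competitive q* = 1068.18182, so Δq = 333.80682; wedge = 161.89063 − 143.53125 = 18.35938.
The triangle = ½ × 333.80682 × 18.35938 = $3064.24 thousand.

$3064.24 thousand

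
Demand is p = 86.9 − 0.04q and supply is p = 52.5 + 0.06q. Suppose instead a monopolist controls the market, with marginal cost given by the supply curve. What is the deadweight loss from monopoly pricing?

483

Competitive equilibrium: 86.9 − 0.04q = 52.5 + 0.06q → q* = 344, p* = 73.14.
Marginal revenue: MR = 86.9 − 0.08q. Set MR = MC: 86.9 − 0.08q = 52.5 + 0.06q → q_m = 245.7143.
Price p_m = 86.9 − 0.04·245.7143 = 77.0714; MC(q_m) = 52.5 + 0.06·245.7143 = 67.2429.
Competitive q* = 344, so Δq = 98.2857; wedge = 77.0714 − 67.2429 = 9.8285.
Welfare loss = ½ × 98.2857 × 9.8285 = 483.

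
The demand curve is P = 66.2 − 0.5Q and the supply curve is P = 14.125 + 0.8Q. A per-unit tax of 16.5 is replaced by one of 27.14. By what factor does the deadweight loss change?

2.706

Competitive equilibrium: 66.2 − 0.5Q = 14.125 + 0.8Q → Q* = 40.0577, P* = 46.1712.
For a per-unit tax t: ΔQ = t/1.3, so DWL = ½·t·(t/1.3) = t²/2.6.
At t = 16.5: DWL = 104.712. At t = 27.14: DWL = 283.300.
Ratio = (27.14/16.5)² = 2.706.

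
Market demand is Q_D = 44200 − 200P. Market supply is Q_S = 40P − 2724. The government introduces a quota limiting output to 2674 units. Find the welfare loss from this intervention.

In inverse form: demand P = 221 − 0.005Q, supply P = 68.1 + 0.025Q.
Competitive equilibrium: 221 − 0.005Q = 68.1 + 0.025Q → Q* = 5096.6667, P* = 195.5167.
At Q = 2674: demand price = 221 − 0.005·2674 = 207.63; supply price = 68.1 + 0.025·2674 = 134.95.
ΔQ = 5096.6667 − 2674 = 2422.6667; wedge = 207.63 − 134.95 = 72.68.
The triangle = ½ × 2422.6667 × 72.68 = 88039.71.

88039.71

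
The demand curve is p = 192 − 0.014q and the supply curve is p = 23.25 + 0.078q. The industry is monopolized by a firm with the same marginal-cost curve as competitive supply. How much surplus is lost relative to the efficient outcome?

2699.69

Competitive equilibrium: 192 − 0.014q = 23.25 + 0.078q → q* = 1834.23913, p* = 166.32065.
Marginal revenue: MR = 192 − 0.028q. Set MR = MC: 192 − 0.028q = 23.25 + 0.078q → q_m = 1591.98113.
Price p_m = 192 − 0.014·1591.98113 = 169.71226; MC(q_m) = 23.25 + 0.078·1591.98113 = 147.42453.
Competitive q* = 1834.23913, so Δq = 242.258; wedge = 169.71226 − 147.42453 = 22.28773.
Welfare loss = ½ × 242.258 × 22.28773 = 2699.69.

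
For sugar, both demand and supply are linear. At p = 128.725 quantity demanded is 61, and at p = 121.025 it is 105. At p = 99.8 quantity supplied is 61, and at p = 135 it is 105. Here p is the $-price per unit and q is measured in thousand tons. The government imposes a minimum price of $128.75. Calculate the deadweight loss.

Demand slope = (121.025 − 128.725)/(105 − 61) = −0.175, so p = 139.4 − 0.175q.
Supply slope = (135 − 99.8)/(105 − 61) = 0.8, so p = 51 + 0.8q.
Competitive equilibrium: 139.4 − 0.175q = 51 + 0.8q → q* = 90.6667, p* = 123.5333.
At the floor p = 128.75, quantity demanded = (139.4 − 128.75)/0.175 = 60.8571.
Sellers' marginal cost at q' = 60.8571: 51 + 0.8·60.8571 = 99.6857.
Δq = 90.6667 − 60.8571 = 29.8096; wedge = 128.75 − 99.6857 = 29.0643.
Welfare loss = ½ × 29.8096 × 29.0643 = $433.20 thousand.

$433.20 thousand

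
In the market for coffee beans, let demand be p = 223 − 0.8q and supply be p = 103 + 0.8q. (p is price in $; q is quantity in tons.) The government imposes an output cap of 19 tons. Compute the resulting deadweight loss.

$2508.80

Competitive equilibrium: 223 − 0.8q = 103 + 0.8q → q* = 75, p* = 163.
At q = 19: demand price = 223 − 0.8·19 = 207.8; supply price = 103 + 0.8·19 = 118.2.
Δq = 75 − 19 = 56; wedge = 207.8 − 118.2 = 89.6.
Welfare loss = ½ × 56 × 89.6 = $2508.80.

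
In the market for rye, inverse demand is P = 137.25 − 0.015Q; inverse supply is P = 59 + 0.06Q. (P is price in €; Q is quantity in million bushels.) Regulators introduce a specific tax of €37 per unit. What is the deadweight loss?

€9126.67 million

Competitive equilibrium: 137.25 − 0.015Q = 59 + 0.06Q → Q* = 1043.3333, P* = 121.6.
With the tax, the buyer price exceeds the seller price by 37: (137.25 − 0.015Q) − (59 + 0.06Q) = 37 → Q' = 550.
ΔQ = 1043.3333 − 550 = 493.3333; the wedge equals the tax, 37.
Welfare loss = ½ × 493.3333 × 37 = €9126.67 million.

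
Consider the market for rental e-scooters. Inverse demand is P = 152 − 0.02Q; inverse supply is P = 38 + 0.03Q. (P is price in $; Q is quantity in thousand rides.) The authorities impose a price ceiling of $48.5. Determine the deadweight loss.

$93122.50 thousand

Competitive equilibrium: 152 − 0.02Q = 38 + 0.03Q → Q* = 2280, P* = 106.4.
At the ceiling P = 48.5, quantity supplied = (48.5 − 38)/0.03 = 350.
Willingness to pay at Q' = 350: 152 − 0.02·350 = 145.
ΔQ = 2280 − 350 = 1930; wedge = 145 − 48.5 = 96.5.
DWL = ½ × 1930 × 96.5 = $93122.50 thousand.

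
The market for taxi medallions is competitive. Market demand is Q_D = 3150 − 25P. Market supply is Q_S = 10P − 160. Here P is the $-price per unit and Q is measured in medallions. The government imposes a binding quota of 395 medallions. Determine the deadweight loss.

In inverse form: demand P = 126 − 0.04Q, supply P = 16 + 0.1Q.
Competitive equilibrium: 126 − 0.04Q = 16 + 0.1Q → Q* = 785.7143, P* = 94.5714.
At Q = 395: demand price = 126 − 0.04·395 = 110.2; supply price = 16 + 0.1·395 = 55.5.
ΔQ = 785.7143 − 395 = 390.7143; wedge = 110.2 − 55.5 = 54.7.
Welfare loss = ½ × 390.7143 × 54.7 = $10686.04.

$10686.04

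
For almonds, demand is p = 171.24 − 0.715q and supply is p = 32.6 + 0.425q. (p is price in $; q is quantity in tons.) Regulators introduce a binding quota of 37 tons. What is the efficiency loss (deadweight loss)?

Competitive equilibrium: 171.24 − 0.715q = 32.6 + 0.425q → q* = 121.614, p* = 84.286.
At q = 37: demand price = 171.24 − 0.715·37 = 144.785; supply price = 32.6 + 0.425·37 = 48.325.
Δq = 121.614 − 37 = 84.614; wedge = 144.785 − 48.325 = 96.46.
The triangle = ½ × 84.614 × 96.46 = $4080.93.

$4080.93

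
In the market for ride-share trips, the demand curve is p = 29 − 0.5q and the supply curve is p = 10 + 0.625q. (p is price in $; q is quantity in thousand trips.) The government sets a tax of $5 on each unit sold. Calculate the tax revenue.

Competitive equilibrium: 29 − 0.5q = 10 + 0.625q → q* = 16.8889, p* = 20.5556.
With the tax, the buyer price exceeds the seller price by 5: (29 − 0.5q) − (10 + 0.625q) = 5 → q' = 12.4444.
Tax revenue = 5 × 12.4444 = $62.22 thousand.

$62.22 thousand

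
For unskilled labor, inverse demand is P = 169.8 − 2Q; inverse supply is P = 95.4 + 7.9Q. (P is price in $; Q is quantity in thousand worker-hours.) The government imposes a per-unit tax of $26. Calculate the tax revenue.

$127.11 thousand

Competitive equilibrium: 169.8 − 2Q = 95.4 + 7.9Q → Q* = 7.5152, P* = 154.7697.
With the tax, the buyer price exceeds the seller price by 26: (169.8 − 2Q) − (95.4 + 7.9Q) = 26 → Q' = 4.8889.
Tax revenue = 26 × 4.8889 = $127.11 thousand.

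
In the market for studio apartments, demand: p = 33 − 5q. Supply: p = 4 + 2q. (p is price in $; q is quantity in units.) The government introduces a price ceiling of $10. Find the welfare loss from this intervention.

Competitive equilibrium: 33 − 5q = 4 + 2q → q* = 4.1429, p* = 12.2857.
At the ceiling p = 10, quantity supplied = (10 − 4)/2 = 3.
Willingness to pay at q' = 3: 33 − 5·3 = 18.
Δq = 4.1429 − 3 = 1.1429; wedge = 18 − 10 = 8.
The triangle = ½ × 1.1429 × 8 = $4.57.

$4.57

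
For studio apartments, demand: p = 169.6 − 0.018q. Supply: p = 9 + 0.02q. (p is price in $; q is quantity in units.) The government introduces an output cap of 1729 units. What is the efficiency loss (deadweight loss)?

$118495.14

Competitive equilibrium: 169.6 − 0.018q = 9 + 0.02q → q* = 4226.3158, p* = 93.5263.
At q = 1729: demand price = 169.6 − 0.018·1729 = 138.478; supply price = 9 + 0.02·1729 = 43.58.
Δq = 4226.3158 − 1729 = 2497.3158; wedge = 138.478 − 43.58 = 94.898.
Deadweight loss = ½ × 2497.3158 × 94.898 = $118495.14.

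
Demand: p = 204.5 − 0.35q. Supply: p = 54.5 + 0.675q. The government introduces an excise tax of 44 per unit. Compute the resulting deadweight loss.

Competitive equilibrium: 204.5 − 0.35q = 54.5 + 0.675q → q* = 146.3415, p* = 153.2805.
With the tax, the buyer price exceeds the seller price by 44: (204.5 − 0.35q) − (54.5 + 0.675q) = 44 → q' = 103.4146.
Δq = 146.3415 − 103.4146 = 42.9269; the wedge equals the tax, 44.
The triangle = ½ × 42.9269 × 44 = 944.39.

944.39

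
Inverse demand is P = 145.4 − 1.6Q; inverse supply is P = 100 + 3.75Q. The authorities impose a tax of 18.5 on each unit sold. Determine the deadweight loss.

Competitive equilibrium: 145.4 − 1.6Q = 100 + 3.75Q → Q* = 8.486, P* = 131.8224.
With the tax, the buyer price exceeds the seller price by 18.5: (145.4 − 1.6Q) − (100 + 3.75Q) = 18.5 → Q' = 5.028.
ΔQ = 8.486 − 5.028 = 3.458; the wedge equals the tax, 18.5.
Welfare loss = ½ × 3.458 × 18.5 = 31.99.

31.99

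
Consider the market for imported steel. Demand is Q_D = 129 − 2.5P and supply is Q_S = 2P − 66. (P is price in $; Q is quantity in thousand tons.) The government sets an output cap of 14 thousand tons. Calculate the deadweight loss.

In inverse form: demand P = 51.6 − 0.4Q, supply P = 33 + 0.5Q.
Competitive equilibrium: 51.6 − 0.4Q = 33 + 0.5Q → Q* = 20.6667, P* = 43.3333.
At Q = 14: demand price = 51.6 − 0.4·14 = 46; supply price = 33 + 0.5·14 = 40.
ΔQ = 20.6667 − 14 = 6.6667; wedge = 46 − 40 = 6.
Welfare loss = ½ × 6.6667 × 6 = $20 thousand.

$20 thousand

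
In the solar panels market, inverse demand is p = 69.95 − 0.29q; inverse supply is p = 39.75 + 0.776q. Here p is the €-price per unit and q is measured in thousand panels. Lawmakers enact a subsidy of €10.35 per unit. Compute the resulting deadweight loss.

Competitive equilibrium: 69.95 − 0.29q = 39.75 + 0.776q → q* = 28.3302, p* = 61.7342.
The subsidy lowers effective supply by 10.35: p = 29.4 + 0.776q.
New quantity: 69.95 − 0.29q = 29.4 + 0.776q → q' = 38.0394.
Overproduction Δq = 38.0394 − 28.3302 = 9.7092; wedge = subsidy = 10.35.
Welfare loss = ½ × 9.7092 × 10.35 = €50.25 thousand.

€50.25 thousand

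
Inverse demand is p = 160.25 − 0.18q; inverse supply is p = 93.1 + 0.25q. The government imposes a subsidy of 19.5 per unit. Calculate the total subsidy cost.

Competitive equilibrium: 160.25 − 0.18q = 93.1 + 0.25q → q* = 156.1628, p* = 132.1407.
The subsidy lowers effective supply by 19.5: p = 73.6 + 0.25q.
New quantity: 160.25 − 0.18q = 73.6 + 0.25q → q' = 201.5116.
Total subsidy cost = 19.5 × 201.5116 = 3929.48.

3929.48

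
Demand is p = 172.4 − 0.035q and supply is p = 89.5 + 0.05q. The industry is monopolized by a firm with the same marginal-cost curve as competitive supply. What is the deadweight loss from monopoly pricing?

3439.01

Competitive equilibrium: 172.4 − 0.035q = 89.5 + 0.05q → q* = 975.29412, p* = 138.26471.
Marginal revenue: MR = 172.4 − 0.07q. Set MR = MC: 172.4 − 0.07q = 89.5 + 0.05q → q_m = 690.83333.
Price p_m = 172.4 − 0.035·690.83333 = 148.22083; MC(q_m) = 89.5 + 0.05·690.83333 = 124.04167.
Competitive q* = 975.29412, so Δq = 284.46079; wedge = 148.22083 − 124.04167 = 24.17916.
Welfare loss = ½ × 284.46079 × 24.17916 = 3439.01.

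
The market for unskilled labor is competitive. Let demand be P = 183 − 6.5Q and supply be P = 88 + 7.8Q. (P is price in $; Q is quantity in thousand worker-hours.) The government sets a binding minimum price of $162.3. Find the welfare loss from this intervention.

$85.53 thousand

Competitive equilibrium: 183 − 6.5Q = 88 + 7.8Q → Q* = 6.64336, P* = 139.81818.
At the floor P = 162.3, quantity demanded = (183 − 162.3)/6.5 = 3.18462.
Sellers' marginal cost at Q' = 3.18462: 88 + 7.8·3.18462 = 112.84004.
ΔQ = 6.64336 − 3.18462 = 3.45874; wedge = 162.3 − 112.84004 = 49.45996.
The triangle = ½ × 3.45874 × 49.45996 = $85.53 thousand.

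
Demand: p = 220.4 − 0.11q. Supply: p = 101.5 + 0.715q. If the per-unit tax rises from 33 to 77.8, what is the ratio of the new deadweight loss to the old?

5.558

Competitive equilibrium: 220.4 − 0.11q = 101.5 + 0.715q → q* = 144.1212, p* = 204.5467.
For a per-unit tax t: Δq = t/0.825, so DWL = ½·t·(t/0.825) = t²/1.65.
At t = 33: DWL = 660. At t = 77.8: DWL = 3668.388.
Ratio = (77.8/33)² = 5.558.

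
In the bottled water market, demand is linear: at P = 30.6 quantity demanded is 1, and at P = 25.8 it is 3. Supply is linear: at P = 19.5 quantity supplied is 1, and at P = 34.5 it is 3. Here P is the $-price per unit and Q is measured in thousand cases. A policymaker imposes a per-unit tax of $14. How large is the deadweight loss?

Demand slope = (25.8 − 30.6)/(3 − 1) = −2.4, so P = 33 − 2.4Q.
Supply slope = (34.5 − 19.5)/(3 − 1) = 7.5, so P = 12 + 7.5Q.
Competitive equilibrium: 33 − 2.4Q = 12 + 7.5Q → Q* = 2.1212, P* = 27.9091.
With the tax, the buyer price exceeds the seller price by 14: (33 − 2.4Q) − (12 + 7.5Q) = 14 → Q' = 0.7071.
ΔQ = 2.1212 − 0.7071 = 1.4141; the wedge equals the tax, 14.
DWL = ½ × 1.4141 × 14 = $9.90 thousand.

$9.90 thousand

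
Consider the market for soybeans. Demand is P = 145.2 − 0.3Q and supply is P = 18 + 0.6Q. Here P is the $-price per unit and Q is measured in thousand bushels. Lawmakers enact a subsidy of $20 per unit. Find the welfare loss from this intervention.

Competitive equilibrium: 145.2 − 0.3Q = 18 + 0.6Q → Q* = 141.3333, P* = 102.8.
The subsidy lowers effective supply by 20: P = 0.6Q − 2.
New quantity: 145.2 − 0.3Q = 0.6Q − 2 → Q' = 163.5556.
Overproduction ΔQ = 163.5556 − 141.3333 = 22.2223; wedge = subsidy = 20.
DWL = ½ × 22.2223 × 20 = $222.22 thousand.

$222.22 thousand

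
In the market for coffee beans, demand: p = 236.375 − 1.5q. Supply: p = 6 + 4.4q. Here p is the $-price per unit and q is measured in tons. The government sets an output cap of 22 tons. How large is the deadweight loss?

Competitive equilibrium: 236.375 − 1.5q = 6 + 4.4q → q* = 39.0466, p* = 177.8051.
At q = 22: demand price = 236.375 − 1.5·22 = 203.375; supply price = 6 + 4.4·22 = 102.8.
Δq = 39.0466 − 22 = 17.0466; wedge = 203.375 − 102.8 = 100.575.
Welfare loss = ½ × 17.0466 × 100.575 = $857.23.

$857.23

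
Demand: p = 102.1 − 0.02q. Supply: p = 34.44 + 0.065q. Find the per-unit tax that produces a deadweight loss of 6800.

Competitive equilibrium: 102.1 − 0.02q = 34.44 + 0.065q → q* = 796, p* = 86.18.
A tax t gives Δq = t/0.085 and wedge t, so DWL = t²/0.17.
t²/0.17 = 6800 → t² = 1156 → t = 34.

34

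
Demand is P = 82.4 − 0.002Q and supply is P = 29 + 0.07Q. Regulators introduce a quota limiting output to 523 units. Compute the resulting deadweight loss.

Competitive equilibrium: 82.4 − 0.002Q = 29 + 0.07Q → Q* = 741.6667, P* = 80.9167.
At Q = 523: demand price = 82.4 − 0.002·523 = 81.354; supply price = 29 + 0.07·523 = 65.61.
ΔQ = 741.6667 − 523 = 218.6667; wedge = 81.354 − 65.61 = 15.744.
DWL = ½ × 218.6667 × 15.744 = 1721.344.

1721.344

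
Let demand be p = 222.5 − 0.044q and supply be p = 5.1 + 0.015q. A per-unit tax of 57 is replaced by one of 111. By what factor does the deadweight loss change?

3.792

Competitive equilibrium: 222.5 − 0.044q = 5.1 + 0.015q → q* = 3684.7458, p* = 60.3712.
For a per-unit tax t: Δq = t/0.059, so DWL = ½·t·(t/0.059) = t²/0.118.
At t = 57: DWL = 27533.898. At t = 111: DWL = 104415.254.
Ratio = (111/57)² = 3.792.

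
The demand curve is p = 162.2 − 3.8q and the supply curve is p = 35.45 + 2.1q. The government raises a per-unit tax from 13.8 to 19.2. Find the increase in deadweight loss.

15.10

Competitive equilibrium: 162.2 − 3.8q = 35.45 + 2.1q → q* = 21.4831, p* = 80.5644.
For a per-unit tax t: Δq = t/5.9, so DWL = ½·t·(t/5.9) = t²/11.8.
At t = 13.8: DWL = 16.139. At t = 19.2: DWL = 31.241.
Increase = 31.241 − 16.139 = 15.10.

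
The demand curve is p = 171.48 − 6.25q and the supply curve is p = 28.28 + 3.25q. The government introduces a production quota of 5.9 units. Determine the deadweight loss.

Competitive equilibrium: 171.48 − 6.25q = 28.28 + 3.25q → q* = 15.0737, p* = 77.2695.
At q = 5.9: demand price = 171.48 − 6.25·5.9 = 134.605; supply price = 28.28 + 3.25·5.9 = 47.455.
Δq = 15.0737 − 5.9 = 9.1737; wedge = 134.605 − 47.455 = 87.15.
Deadweight loss = ½ × 9.1737 × 87.15 = 399.74.

399.74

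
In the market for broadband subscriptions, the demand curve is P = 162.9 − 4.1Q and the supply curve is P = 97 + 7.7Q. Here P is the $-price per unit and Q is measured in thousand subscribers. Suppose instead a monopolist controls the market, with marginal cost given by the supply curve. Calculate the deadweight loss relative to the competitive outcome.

Competitive equilibrium: 162.9 − 4.1Q = 97 + 7.7Q → Q* = 5.58475, P* = 140.00254.
Marginal revenue: MR = 162.9 − 8.2Q. Set MR = MC: 162.9 − 8.2Q = 97 + 7.7Q → Q_m = 4.14465.
Price P_m = 162.9 − 4.1·4.14465 = 145.90694; MC(Q_m) = 97 + 7.7·4.14465 = 128.91381.
Competitive Q* = 5.58475, so ΔQ = 1.4401; wedge = 145.90694 − 128.91381 = 16.99313.
Deadweight loss = ½ × 1.4401 × 16.99313 = $12.24 thousand.

$12.24 thousand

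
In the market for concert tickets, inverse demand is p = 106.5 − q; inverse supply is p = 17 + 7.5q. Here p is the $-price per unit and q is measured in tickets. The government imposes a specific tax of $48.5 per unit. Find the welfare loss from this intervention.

Competitive equilibrium: 106.5 − q = 17 + 7.5q → q* = 10.5294, p* = 95.9706.
With the tax, the buyer price exceeds the seller price by 48.5: (106.5 − q) − (17 + 7.5q) = 48.5 → q' = 4.8235.
Δq = 10.5294 − 4.8235 = 5.7059; the wedge equals the tax, 48.5.
Welfare loss = ½ × 5.7059 × 48.5 = $138.37.

$138.37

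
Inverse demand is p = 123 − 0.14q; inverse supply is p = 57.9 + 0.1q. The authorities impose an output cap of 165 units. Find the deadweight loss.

Competitive equilibrium: 123 − 0.14q = 57.9 + 0.1q → q* = 271.25, p* = 85.025.
At q = 165: demand price = 123 − 0.14·165 = 99.9; supply price = 57.9 + 0.1·165 = 74.4.
Δq = 271.25 − 165 = 106.25; wedge = 99.9 − 74.4 = 25.5.
Welfare loss = ½ × 106.25 × 25.5 = 1354.69.

1354.69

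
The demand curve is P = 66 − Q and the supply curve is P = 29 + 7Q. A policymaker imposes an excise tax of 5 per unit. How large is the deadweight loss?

Competitive equilibrium: 66 − Q = 29 + 7Q → Q* = 4.625, P* = 61.375.
With the tax, the buyer price exceeds the seller price by 5: (66 − Q) − (29 + 7Q) = 5 → Q' = 4.
ΔQ = 4.625 − 4 = 0.625; the wedge equals the tax, 5.
The triangle = ½ × 0.625 × 5 = 1.56.

1.56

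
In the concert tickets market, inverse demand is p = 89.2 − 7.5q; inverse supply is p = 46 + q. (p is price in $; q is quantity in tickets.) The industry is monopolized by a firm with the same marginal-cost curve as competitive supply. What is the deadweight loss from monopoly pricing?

Competitive equilibrium: 89.2 − 7.5q = 46 + q → q* = 5.0824, p* = 51.0824.
Marginal revenue: MR = 89.2 − 15q. Set MR = MC: 89.2 − 15q = 46 + q → q_m = 2.7.
Price p_m = 89.2 − 7.5·2.7 = 68.95; MC(q_m) = 46 + 1·2.7 = 48.7.
Competitive q* = 5.0824, so Δq = 2.3824; wedge = 68.95 − 48.7 = 20.25.
Deadweight loss = ½ × 2.3824 × 20.25 = $24.12.

$24.12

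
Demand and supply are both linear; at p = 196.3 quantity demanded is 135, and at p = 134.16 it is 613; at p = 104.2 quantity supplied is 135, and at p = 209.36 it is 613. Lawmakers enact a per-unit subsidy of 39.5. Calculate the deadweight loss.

Demand slope = (134.16 − 196.3)/(613 − 135) = −0.13, so p = 213.85 − 0.13q.
Supply slope = (209.36 − 104.2)/(613 − 135) = 0.22, so p = 74.5 + 0.22q.
Competitive equilibrium: 213.85 − 0.13q = 74.5 + 0.22q → q* = 398.1429, p* = 162.0914.
The subsidy lowers effective supply by 39.5: p = 35 + 0.22q.
New quantity: 213.85 − 0.13q = 35 + 0.22q → q' = 511.
Overproduction Δq = 511 − 398.1429 = 112.8571; wedge = subsidy = 39.5.
DWL = ½ × 112.8571 × 39.5 = 2228.93.

2228.93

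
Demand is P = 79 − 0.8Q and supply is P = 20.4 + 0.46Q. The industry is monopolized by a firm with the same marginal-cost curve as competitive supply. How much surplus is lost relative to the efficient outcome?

205.51

Competitive equilibrium: 79 − 0.8Q = 20.4 + 0.46Q → Q* = 46.5079, P* = 41.7937.
Marginal revenue: MR = 79 − 1.6Q. Set MR = MC: 79 − 1.6Q = 20.4 + 0.46Q → Q_m = 28.4466.
Price P_m = 79 − 0.8·28.4466 = 56.2427; MC(Q_m) = 20.4 + 0.46·28.4466 = 33.4854.
Competitive Q* = 46.5079, so ΔQ = 18.0613; wedge = 56.2427 − 33.4854 = 22.7573.
DWL = ½ × 18.0613 × 22.7573 = 205.51.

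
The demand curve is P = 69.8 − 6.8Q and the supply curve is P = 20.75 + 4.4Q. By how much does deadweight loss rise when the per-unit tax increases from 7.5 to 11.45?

Competitive equilibrium: 69.8 − 6.8Q = 20.75 + 4.4Q → Q* = 4.3795, P* = 40.0196.
For a per-unit tax t: ΔQ = t/11.2, so DWL = ½·t·(t/11.2) = t²/22.4.
At t = 7.5: DWL = 2.511. At t = 11.45: DWL = 5.853.
Increase = 5.853 − 2.511 = 3.34.

3.34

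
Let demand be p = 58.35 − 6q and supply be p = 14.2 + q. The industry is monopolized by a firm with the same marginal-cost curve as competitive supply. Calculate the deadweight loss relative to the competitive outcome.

29.66

Competitive equilibrium: 58.35 − 6q = 14.2 + q → q* = 6.3071, p* = 20.5071.
Marginal revenue: MR = 58.35 − 12q. Set MR = MC: 58.35 − 12q = 14.2 + q → q_m = 3.3962.
Price p_m = 58.35 − 6·3.3962 = 37.9728; MC(q_m) = 14.2 + 1·3.3962 = 17.5962.
Competitive q* = 6.3071, so Δq = 2.9109; wedge = 37.9728 − 17.5962 = 20.3766.
DWL = ½ × 2.9109 × 20.3766 = 29.66.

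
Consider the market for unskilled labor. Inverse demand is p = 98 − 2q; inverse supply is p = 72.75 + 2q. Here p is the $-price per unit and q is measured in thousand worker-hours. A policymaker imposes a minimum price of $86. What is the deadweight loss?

Competitive equilibrium: 98 − 2q = 72.75 + 2q → q* = 6.3125, p* = 85.375.
At the floor p = 86, quantity demanded = (98 − 86)/2 = 6.
Sellers' marginal cost at q' = 6: 72.75 + 2·6 = 84.75.
Δq = 6.3125 − 6 = 0.3125; wedge = 86 − 84.75 = 1.25.
The triangle = ½ × 0.3125 × 1.25 = $0.20 thousand.

$0.20 thousand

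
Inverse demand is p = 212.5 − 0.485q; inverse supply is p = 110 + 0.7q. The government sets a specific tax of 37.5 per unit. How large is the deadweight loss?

593.35

Competitive equilibrium: 212.5 − 0.485q = 110 + 0.7q → q* = 86.49789, p* = 170.54852.
With the tax, the buyer price exceeds the seller price by 37.5: (212.5 − 0.485q) − (110 + 0.7q) = 37.5 → q' = 54.85232.
Δq = 86.49789 − 54.85232 = 31.64557; the wedge equals the tax, 37.5.
Deadweight loss = ½ × 31.64557 × 37.5 = 593.35.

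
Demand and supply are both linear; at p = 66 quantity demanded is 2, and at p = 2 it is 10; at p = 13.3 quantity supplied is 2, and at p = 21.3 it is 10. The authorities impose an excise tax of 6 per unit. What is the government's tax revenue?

Demand slope = (2 − 66)/(10 − 2) = −8, so p = 82 − 8q.
Supply slope = (21.3 − 13.3)/(10 − 2) = 1, so p = 11.3 + q.
Competitive equilibrium: 82 − 8q = 11.3 + q → q* = 7.8556, p* = 19.1556.
With the tax, the buyer price exceeds the seller price by 6: (82 − 8q) − (11.3 + q) = 6 → q' = 7.1889.
Tax revenue = 6 × 7.1889 = 43.13.

43.13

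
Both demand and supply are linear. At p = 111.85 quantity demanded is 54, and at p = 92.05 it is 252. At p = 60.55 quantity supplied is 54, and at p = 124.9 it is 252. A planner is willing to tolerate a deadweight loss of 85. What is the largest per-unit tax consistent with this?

Demand slope = (92.05 − 111.85)/(252 − 54) = −0.1, so p = 117.25 − 0.1q.
Supply slope = (124.9 − 60.55)/(252 − 54) = 0.325, so p = 43 + 0.325q.
Competitive equilibrium: 117.25 − 0.1q = 43 + 0.325q → q* = 174.7059, p* = 99.7794.
A tax t gives Δq = t/0.425 and wedge t, so DWL = t²/0.85.
t²/0.85 = 85 → t² = 72.25 → t = 8.5.

8.5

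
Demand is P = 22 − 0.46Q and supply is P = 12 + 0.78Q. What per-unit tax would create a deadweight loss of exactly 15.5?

6.2

Competitive equilibrium: 22 − 0.46Q = 12 + 0.78Q → Q* = 8.0645, P* = 18.2903.
A tax t gives ΔQ = t/1.24 and wedge t, so DWL = t²/2.48.
t²/2.48 = 15.5 → t² = 38.44 → t = 6.2.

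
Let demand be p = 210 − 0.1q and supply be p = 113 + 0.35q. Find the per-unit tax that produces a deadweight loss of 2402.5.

Competitive equilibrium: 210 − 0.1q = 113 + 0.35q → q* = 215.5556, p* = 188.4444.
A tax t gives Δq = t/0.45 and wedge t, so DWL = t²/0.9.
t²/0.9 = 2402.5 → t² = 2162.25 → t = 46.5.

46.5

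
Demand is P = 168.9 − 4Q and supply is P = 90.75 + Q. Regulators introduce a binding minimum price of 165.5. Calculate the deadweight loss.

Competitive equilibrium: 168.9 − 4Q = 90.75 + Q → Q* = 15.63, P* = 106.38.
At the floor P = 165.5, quantity demanded = (168.9 − 165.5)/4 = 0.85.
Sellers' marginal cost at Q' = 0.85: 90.75 + 1·0.85 = 91.6.
ΔQ = 15.63 − 0.85 = 14.78; wedge = 165.5 − 91.6 = 73.9.
DWL = ½ × 14.78 × 73.9 = 546.121.

546.121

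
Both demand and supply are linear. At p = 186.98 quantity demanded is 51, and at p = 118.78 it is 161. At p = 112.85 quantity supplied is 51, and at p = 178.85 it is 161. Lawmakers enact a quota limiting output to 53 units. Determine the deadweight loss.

Demand slope = (118.78 − 186.98)/(161 − 51) = −0.62, so p = 218.6 − 0.62q.
Supply slope = (178.85 − 112.85)/(161 − 51) = 0.6, so p = 82.25 + 0.6q.
Competitive equilibrium: 218.6 − 0.62q = 82.25 + 0.6q → q* = 111.7623, p* = 149.3074.
At q = 53: demand price = 218.6 − 0.62·53 = 185.74; supply price = 82.25 + 0.6·53 = 114.05.
Δq = 111.7623 − 53 = 58.7623; wedge = 185.74 − 114.05 = 71.69.
The triangle = ½ × 58.7623 × 71.69 = 2106.33.

2106.33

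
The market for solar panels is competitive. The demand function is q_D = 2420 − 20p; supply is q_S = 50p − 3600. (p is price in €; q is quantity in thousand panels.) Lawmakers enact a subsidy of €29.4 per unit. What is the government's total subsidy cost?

In inverse form: demand p = 121 − 0.05q, supply p = 72 + 0.02q.
Competitive equilibrium: 121 − 0.05q = 72 + 0.02q → q* = 700, p* = 86.
The subsidy lowers effective supply by 29.4: p = 42.6 + 0.02q.
New quantity: 121 − 0.05q = 42.6 + 0.02q → q' = 1120.
Total subsidy cost = 29.4 × 1120 = €32928 thousand.

€32928 thousand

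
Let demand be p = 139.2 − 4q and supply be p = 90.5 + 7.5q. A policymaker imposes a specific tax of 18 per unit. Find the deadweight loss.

Competitive equilibrium: 139.2 − 4q = 90.5 + 7.5q → q* = 4.2348, p* = 122.2609.
With the tax, the buyer price exceeds the seller price by 18: (139.2 − 4q) − (90.5 + 7.5q) = 18 → q' = 2.6696.
Δq = 4.2348 − 2.6696 = 1.5652; the wedge equals the tax, 18.
DWL = ½ × 1.5652 × 18 = 14.09.

14.09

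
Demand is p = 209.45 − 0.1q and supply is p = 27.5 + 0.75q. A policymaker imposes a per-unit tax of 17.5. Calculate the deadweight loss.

180.15

Competitive equilibrium: 209.45 − 0.1q = 27.5 + 0.75q → q* = 214.0588, p* = 188.0441.
With the tax, the buyer price exceeds the seller price by 17.5: (209.45 − 0.1q) − (27.5 + 0.75q) = 17.5 → q' = 193.4706.
Δq = 214.0588 − 193.4706 = 20.5882; the wedge equals the tax, 17.5.
The triangle = ½ × 20.5882 × 17.5 = 180.15.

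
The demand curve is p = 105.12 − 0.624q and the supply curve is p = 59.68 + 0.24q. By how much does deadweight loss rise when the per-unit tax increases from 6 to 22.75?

Competitive equilibrium: 105.12 − 0.624q = 59.68 + 0.24q → q* = 52.5926, p* = 72.3022.
For a per-unit tax t: Δq = t/0.864, so DWL = ½·t·(t/0.864) = t²/1.728.
At t = 6: DWL = 20.833. At t = 22.75: DWL = 299.515.
Increase = 299.515 − 20.833 = 278.68.

278.68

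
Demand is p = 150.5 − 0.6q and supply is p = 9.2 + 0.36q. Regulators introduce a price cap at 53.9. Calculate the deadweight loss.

Competitive equilibrium: 150.5 − 0.6q = 9.2 + 0.36q → q* = 147.1875, p* = 62.1875.
At the ceiling p = 53.9, quantity supplied = (53.9 − 9.2)/0.36 = 124.1667.
Willingness to pay at q' = 124.1667: 150.5 − 0.6·124.1667 = 76.
Δq = 147.1875 − 124.1667 = 23.0208; wedge = 76 − 53.9 = 22.1.
DWL = ½ × 23.0208 × 22.1 = 254.38.

254.38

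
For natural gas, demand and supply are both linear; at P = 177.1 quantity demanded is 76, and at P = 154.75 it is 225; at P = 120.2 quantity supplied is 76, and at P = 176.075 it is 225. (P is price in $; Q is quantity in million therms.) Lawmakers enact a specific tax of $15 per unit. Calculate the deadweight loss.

Demand slope = (154.75 − 177.1)/(225 − 76) = −0.15, so P = 188.5 − 0.15Q.
Supply slope = (176.075 − 120.2)/(225 − 76) = 0.375, so P = 91.7 + 0.375Q.
Competitive equilibrium: 188.5 − 0.15Q = 91.7 + 0.375Q → Q* = 184.381, P* = 160.8429.
With the tax, the buyer price exceeds the seller price by 15: (188.5 − 0.15Q) − (91.7 + 0.375Q) = 15 → Q' = 155.8095.
ΔQ = 184.381 − 155.8095 = 28.5715; the wedge equals the tax, 15.
The triangle = ½ × 28.5715 × 15 = $214.29 million.

$214.29 million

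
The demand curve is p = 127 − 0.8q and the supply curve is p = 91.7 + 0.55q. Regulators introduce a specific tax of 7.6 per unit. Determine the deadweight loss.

21.39

Competitive equilibrium: 127 − 0.8q = 91.7 + 0.55q → q* = 26.1481, p* = 106.0815.
With the tax, the buyer price exceeds the seller price by 7.6: (127 − 0.8q) − (91.7 + 0.55q) = 7.6 → q' = 20.5185.
Δq = 26.1481 − 20.5185 = 5.6296; the wedge equals the tax, 7.6.
The triangle = ½ × 5.6296 × 7.6 = 21.39.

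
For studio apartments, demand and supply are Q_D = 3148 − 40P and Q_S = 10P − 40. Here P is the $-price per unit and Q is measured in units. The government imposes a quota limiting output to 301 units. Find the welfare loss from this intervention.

$5498.22

In inverse form: demand P = 78.7 − 0.025Q, supply P = 4 + 0.1Q.
Competitive equilibrium: 78.7 − 0.025Q = 4 + 0.1Q → Q* = 597.6, P* = 63.76.
At Q = 301: demand price = 78.7 − 0.025·301 = 71.175; supply price = 4 + 0.1·301 = 34.1.
ΔQ = 597.6 − 301 = 296.6; wedge = 71.175 − 34.1 = 37.075.
The triangle = ½ × 296.6 × 37.075 = $5498.22.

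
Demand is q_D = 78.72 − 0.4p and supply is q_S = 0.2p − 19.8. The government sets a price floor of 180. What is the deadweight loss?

In inverse form: demand p = 196.8 − 2.5q, supply p = 99 + 5q.
Competitive equilibrium: 196.8 − 2.5q = 99 + 5q → q* = 13.04, p* = 164.2.
At the floor p = 180, quantity demanded = (196.8 − 180)/2.5 = 6.72.
Sellers' marginal cost at q' = 6.72: 99 + 5·6.72 = 132.6.
Δq = 13.04 − 6.72 = 6.32; wedge = 180 − 132.6 = 47.4.
Deadweight loss = ½ × 6.32 × 47.4 = 149.784.

149.784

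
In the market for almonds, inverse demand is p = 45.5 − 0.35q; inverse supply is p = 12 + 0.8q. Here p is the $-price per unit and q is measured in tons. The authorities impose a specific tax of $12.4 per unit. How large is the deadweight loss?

Competitive equilibrium: 45.5 − 0.35q = 12 + 0.8q → q* = 29.1304, p* = 35.3043.
With the tax, the buyer price exceeds the seller price by 12.4: (45.5 − 0.35q) − (12 + 0.8q) = 12.4 → q' = 18.3478.
Δq = 29.1304 − 18.3478 = 10.7826; the wedge equals the tax, 12.4.
Deadweight loss = ½ × 10.7826 × 12.4 = $66.85.

$66.85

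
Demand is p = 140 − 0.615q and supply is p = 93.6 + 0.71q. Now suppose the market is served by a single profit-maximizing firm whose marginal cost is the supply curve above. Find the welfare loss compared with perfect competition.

81.65

Competitive equilibrium: 140 − 0.615q = 93.6 + 0.71q → q* = 35.0189, p* = 118.4634.
Marginal revenue: MR = 140 − 1.23q. Set MR = MC: 140 − 1.23q = 93.6 + 0.71q → q_m = 23.9175.
Price p_m = 140 − 0.615·23.9175 = 125.2907; MC(q_m) = 93.6 + 0.71·23.9175 = 110.5814.
Competitive q* = 35.0189, so Δq = 11.1014; wedge = 125.2907 − 110.5814 = 14.7093.
Deadweight loss = ½ × 11.1014 × 14.7093 = 81.65.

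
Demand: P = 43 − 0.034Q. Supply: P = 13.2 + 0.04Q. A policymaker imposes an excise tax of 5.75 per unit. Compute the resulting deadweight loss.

Competitive equilibrium: 43 − 0.034Q = 13.2 + 0.04Q → Q* = 402.7027, P* = 29.3081.
With the tax, the buyer price exceeds the seller price by 5.75: (43 − 0.034Q) − (13.2 + 0.04Q) = 5.75 → Q' = 325.
ΔQ = 402.7027 − 325 = 77.7027; the wedge equals the tax, 5.75.
Deadweight loss = ½ × 77.7027 × 5.75 = 223.40.

223.40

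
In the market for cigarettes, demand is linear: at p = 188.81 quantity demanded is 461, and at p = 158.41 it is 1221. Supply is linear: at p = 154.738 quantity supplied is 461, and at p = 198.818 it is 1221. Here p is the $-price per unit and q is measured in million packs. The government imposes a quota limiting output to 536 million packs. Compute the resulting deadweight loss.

Demand slope = (158.41 − 188.81)/(1221 − 461) = −0.04, so p = 207.25 − 0.04q.
Supply slope = (198.818 − 154.738)/(1221 − 461) = 0.058, so p = 128 + 0.058q.
Competitive equilibrium: 207.25 − 0.04q = 128 + 0.058q → q* = 808.6735, p* = 174.9031.
At q = 536: demand price = 207.25 − 0.04·536 = 185.81; supply price = 128 + 0.058·536 = 159.088.
Δq = 808.6735 − 536 = 272.6735; wedge = 185.81 − 159.088 = 26.722.
The triangle = ½ × 272.6735 × 26.722 = $3643.19 million.

$3643.19 million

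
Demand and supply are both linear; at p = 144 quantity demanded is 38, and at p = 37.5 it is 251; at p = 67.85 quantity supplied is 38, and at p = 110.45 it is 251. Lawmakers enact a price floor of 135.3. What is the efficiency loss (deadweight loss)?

Demand slope = (37.5 − 144)/(251 − 38) = −0.5, so p = 163 − 0.5q.
Supply slope = (110.45 − 67.85)/(251 − 38) = 0.2, so p = 60.25 + 0.2q.
Competitive equilibrium: 163 − 0.5q = 60.25 + 0.2q → q* = 146.7857, p* = 89.6071.
At the floor p = 135.3, quantity demanded = (163 − 135.3)/0.5 = 55.4.
Sellers' marginal cost at q' = 55.4: 60.25 + 0.2·55.4 = 71.33.
Δq = 146.7857 − 55.4 = 91.3857; wedge = 135.3 − 71.33 = 63.97.
Welfare loss = ½ × 91.3857 × 63.97 = 2922.97.

2922.97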